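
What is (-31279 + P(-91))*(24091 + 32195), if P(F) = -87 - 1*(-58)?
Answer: -1762202088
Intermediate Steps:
P(F) = -29 (P(F) = -87 + 58 = -29)
(-31279 + P(-91))*(24091 + 32195) = (-31279 - 29)*(24091 + 32195) = -31308*56286 = -1762202088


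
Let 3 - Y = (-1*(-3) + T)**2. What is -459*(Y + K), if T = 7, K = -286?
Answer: 175797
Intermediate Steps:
Y = -97 (Y = 3 - (-1*(-3) + 7)**2 = 3 - (3 + 7)**2 = 3 - 1*10**2 = 3 - 1*100 = 3 - 100 = -97)
-459*(Y + K) = -459*(-97 - 286) = -459*(-383) = 175797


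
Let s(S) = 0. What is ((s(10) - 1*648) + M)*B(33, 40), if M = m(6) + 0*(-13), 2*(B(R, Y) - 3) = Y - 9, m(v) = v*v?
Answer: -11322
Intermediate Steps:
m(v) = v**2
B(R, Y) = -3/2 + Y/2 (B(R, Y) = 3 + (Y - 9)/2 = 3 + (-9 + Y)/2 = 3 + (-9/2 + Y/2) = -3/2 + Y/2)
M = 36 (M = 6**2 + 0*(-13) = 36 + 0 = 36)
((s(10) - 1*648) + M)*B(33, 40) = ((0 - 1*648) + 36)*(-3/2 + (1/2)*40) = ((0 - 648) + 36)*(-3/2 + 20) = (-648 + 36)*(37/2) = -612*37/2 = -11322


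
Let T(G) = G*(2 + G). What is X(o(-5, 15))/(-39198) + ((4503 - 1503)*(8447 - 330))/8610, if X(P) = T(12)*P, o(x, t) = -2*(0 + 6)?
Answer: 5302932532/1874971 ≈ 2828.3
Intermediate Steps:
o(x, t) = -12 (o(x, t) = -2*6 = -12)
X(P) = 168*P (X(P) = (12*(2 + 12))*P = (12*14)*P = 168*P)
X(o(-5, 15))/(-39198) + ((4503 - 1503)*(8447 - 330))/8610 = (168*(-12))/(-39198) + ((4503 - 1503)*(8447 - 330))/8610 = -2016*(-1/39198) + (3000*8117)*(1/8610) = 336/6533 + 24351000*(1/8610) = 336/6533 + 811700/287 = 5302932532/1874971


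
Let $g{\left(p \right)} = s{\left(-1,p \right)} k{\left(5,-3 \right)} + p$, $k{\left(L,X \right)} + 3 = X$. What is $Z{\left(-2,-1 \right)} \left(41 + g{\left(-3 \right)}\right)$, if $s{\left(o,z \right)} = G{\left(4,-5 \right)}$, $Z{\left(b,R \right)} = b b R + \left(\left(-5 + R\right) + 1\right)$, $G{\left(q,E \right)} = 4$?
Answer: $-126$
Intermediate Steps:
$k{\left(L,X \right)} = -3 + X$
$Z{\left(b,R \right)} = -4 + R + R b^{2}$ ($Z{\left(b,R \right)} = b^{2} R + \left(-4 + R\right) = R b^{2} + \left(-4 + R\right) = -4 + R + R b^{2}$)
$s{\left(o,z \right)} = 4$
$g{\left(p \right)} = -24 + p$ ($g{\left(p \right)} = 4 \left(-3 - 3\right) + p = 4 \left(-6\right) + p = -24 + p$)
$Z{\left(-2,-1 \right)} \left(41 + g{\left(-3 \right)}\right) = \left(-4 - 1 - \left(-2\right)^{2}\right) \left(41 - 27\right) = \left(-4 - 1 - 4\right) \left(41 - 27\right) = \left(-4 - 1 - 4\right) 14 = \left(-9\right) 14 = -126$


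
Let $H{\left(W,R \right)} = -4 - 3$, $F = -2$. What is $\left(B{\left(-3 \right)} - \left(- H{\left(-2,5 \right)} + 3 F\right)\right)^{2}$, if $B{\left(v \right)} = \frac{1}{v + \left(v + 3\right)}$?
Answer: $\frac{16}{9} \approx 1.7778$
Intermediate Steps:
$H{\left(W,R \right)} = -7$ ($H{\left(W,R \right)} = -4 - 3 = -7$)
$B{\left(v \right)} = \frac{1}{3 + 2 v}$ ($B{\left(v \right)} = \frac{1}{v + \left(3 + v\right)} = \frac{1}{3 + 2 v}$)
$\left(B{\left(-3 \right)} - \left(- H{\left(-2,5 \right)} + 3 F\right)\right)^{2} = \left(\frac{1}{3 + 2 \left(-3\right)} - 1\right)^{2} = \left(\frac{1}{3 - 6} + \left(6 - 7\right)\right)^{2} = \left(\frac{1}{-3} - 1\right)^{2} = \left(- \frac{1}{3} - 1\right)^{2} = \left(- \frac{4}{3}\right)^{2} = \frac{16}{9}$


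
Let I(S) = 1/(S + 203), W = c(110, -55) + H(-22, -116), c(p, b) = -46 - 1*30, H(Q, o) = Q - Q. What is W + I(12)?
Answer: -16339/215 ≈ -75.995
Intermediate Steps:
H(Q, o) = 0
c(p, b) = -76 (c(p, b) = -46 - 30 = -76)
W = -76 (W = -76 + 0 = -76)
I(S) = 1/(203 + S)
W + I(12) = -76 + 1/(203 + 12) = -76 + 1/215 = -16339/215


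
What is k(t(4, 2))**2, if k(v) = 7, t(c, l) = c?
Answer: 49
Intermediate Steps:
k(t(4, 2))**2 = 7**2 = 49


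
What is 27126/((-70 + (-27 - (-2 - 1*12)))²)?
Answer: 27126/6889 ≈ 3.9376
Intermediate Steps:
27126/((-70 + (-27 - (-2 - 1*12)))²) = 27126/((-70 + (-27 - (-2 - 12)))²) = 27126/((-70 + (-27 - 1*(-14)))²) = 27126/((-70 + (-27 + 14))²) = 27126/((-70 - 13)²) = 27126/((-83)²) = 27126/6889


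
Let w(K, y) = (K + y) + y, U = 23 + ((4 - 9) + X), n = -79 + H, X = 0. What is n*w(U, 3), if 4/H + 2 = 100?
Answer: -92856/49 ≈ -1895.0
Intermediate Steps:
H = 2/49 (H = 4/(-2 + 100) = 4/98 = 4*(1/98) = 2/49 ≈ 0.040816)
n = -3869/49 (n = -79 + 2/49 = -3869/49 ≈ -78.959)
U = 18 (U = 23 + ((4 - 9) + 0) = 23 + (-5 + 0) = 23 - 5 = 18)
w(K, y) = K + 2*y
n*w(U, 3) = -3869*(18 + 2*3)/49 = -3869*(18 + 6)/49 = -3869/49*24 = -92856/49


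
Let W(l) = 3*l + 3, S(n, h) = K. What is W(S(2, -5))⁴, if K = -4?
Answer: 6561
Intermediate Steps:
S(n, h) = -4
W(l) = 3 + 3*l
W(S(2, -5))⁴ = (3 + 3*(-4))⁴ = (3 - 12)⁴ = (-9)⁴ = 6561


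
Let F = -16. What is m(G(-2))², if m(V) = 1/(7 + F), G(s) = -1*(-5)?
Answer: 1/81 ≈ 0.012346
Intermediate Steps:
G(s) = 5
m(V) = -⅑ (m(V) = 1/(7 - 16) = 1/(-9) = -⅑)
m(G(-2))² = (-⅑)² = 1/81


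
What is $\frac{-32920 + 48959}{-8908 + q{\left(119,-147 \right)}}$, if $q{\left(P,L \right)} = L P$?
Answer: $- \frac{16039}{26401} \approx -0.60752$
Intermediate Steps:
$\frac{-32920 + 48959}{-8908 + q{\left(119,-147 \right)}} = \frac{-32920 + 48959}{-8908 - 17493} = \frac{16039}{-8908 - 17493} = \frac{16039}{-26401} = 16039 \left(- \frac{1}{26401}\right) = - \frac{16039}{26401}$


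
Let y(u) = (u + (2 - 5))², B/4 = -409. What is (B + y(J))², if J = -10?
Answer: 2152089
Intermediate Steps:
B = -1636 (B = 4*(-409) = -1636)
y(u) = (-3 + u)² (y(u) = (u - 3)² = (-3 + u)²)
(B + y(J))² = (-1636 + (-3 - 10)²)² = (-1636 + (-13)²)² = (-1636 + 169)² = (-1467)² = 2152089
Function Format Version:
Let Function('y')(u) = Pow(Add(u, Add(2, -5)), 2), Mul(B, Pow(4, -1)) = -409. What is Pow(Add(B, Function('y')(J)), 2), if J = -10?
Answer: 2152089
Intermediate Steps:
B = -1636 (B = Mul(4, -409) = -1636)
Function('y')(u) = Pow(Add(-3, u), 2) (Function('y')(u) = Pow(Add(u, -3), 2) = Pow(Add(-3, u), 2))
Pow(Add(B, Function('y')(J)), 2) = Pow(Add(-1636, Pow(Add(-3, -10), 2)), 2) = Pow(Add(-1636, Pow(-13, 2)), 2) = Pow(Add(-1636, 169), 2) = Pow(-1467, 2) = 2152089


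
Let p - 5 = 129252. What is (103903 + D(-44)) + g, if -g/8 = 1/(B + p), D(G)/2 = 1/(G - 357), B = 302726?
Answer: 17998615322075/173225183 ≈ 1.0390e+5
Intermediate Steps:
p = 129257 (p = 5 + 129252 = 129257)
D(G) = 2/(-357 + G) (D(G) = 2/(G - 357) = 2/(-357 + G))
g = -8/431983 (g = -8/(302726 + 129257) = -8/431983 ≈ -1.8519e-5)
(103903 + D(-44)) + g = (103903 + 2/(-357 - 44)) - 8/431983 = (103903 + 2/(-401)) - 8/431983 = (103903 + 2*(-1/401)) - 8/431983 = (103903 - 2/401) - 8/431983 = 41665101/401 - 8/431983 = 17998615322075/173225183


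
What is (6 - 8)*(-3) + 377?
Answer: 383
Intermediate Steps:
(6 - 8)*(-3) + 377 = -2*(-3) + 377 = 6 + 377 = 383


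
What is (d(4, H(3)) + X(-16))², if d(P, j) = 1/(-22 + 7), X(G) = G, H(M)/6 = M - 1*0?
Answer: 58081/225 ≈ 258.14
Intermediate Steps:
H(M) = 6*M (H(M) = 6*(M - 1*0) = 6*(M + 0) = 6*M)
d(P, j) = -1/15 (d(P, j) = 1/(-15) = -1/15)
(d(4, H(3)) + X(-16))² = (-1/15 - 16)² = (-241/15)² = 58081/225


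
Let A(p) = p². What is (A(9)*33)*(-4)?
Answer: -10692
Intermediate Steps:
(A(9)*33)*(-4) = (9²*33)*(-4) = (81*33)*(-4) = 2673*(-4) = -10692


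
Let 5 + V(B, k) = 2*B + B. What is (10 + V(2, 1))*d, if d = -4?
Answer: -44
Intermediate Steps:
V(B, k) = -5 + 3*B (V(B, k) = -5 + (2*B + B) = -5 + 3*B)
(10 + V(2, 1))*d = (10 + (-5 + 3*2))*(-4) = (10 + (-5 + 6))*(-4) = (10 + 1)*(-4) = 11*(-4) = -44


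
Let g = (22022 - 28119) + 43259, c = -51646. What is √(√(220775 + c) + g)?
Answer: √(37162 + √169129) ≈ 193.84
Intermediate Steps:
g = 37162 (g = -6097 + 43259 = 37162)
√(√(220775 + c) + g) = √(√(220775 - 51646) + 37162) = √(√169129 + 37162) = √(37162 + √169129)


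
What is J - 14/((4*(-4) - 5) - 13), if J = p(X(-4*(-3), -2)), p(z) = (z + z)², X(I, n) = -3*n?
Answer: 2455/17 ≈ 144.41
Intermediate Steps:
p(z) = 4*z² (p(z) = (2*z)² = 4*z²)
J = 144 (J = 4*(-3*(-2))² = 4*6² = 4*36 = 144)
J - 14/((4*(-4) - 5) - 13) = 144 - 14/((4*(-4) - 5) - 13) = 144 - 14/((-16 - 5) - 13) = 144 - 14/(-21 - 13) = 144 - 14/(-34) = 144 - 14*(-1/34) = 144 + 7/17 = 2455/17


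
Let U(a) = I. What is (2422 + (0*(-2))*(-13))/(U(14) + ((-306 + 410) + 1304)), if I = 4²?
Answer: 1211/712 ≈ 1.7008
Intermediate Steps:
I = 16
U(a) = 16
(2422 + (0*(-2))*(-13))/(U(14) + ((-306 + 410) + 1304)) = (2422 + (0*(-2))*(-13))/(16 + ((-306 + 410) + 1304)) = (2422 + 0*(-13))/(16 + (104 + 1304)) = (2422 + 0)/(16 + 1408) = 2422/1424 = 2422*(1/1424) = 1211/712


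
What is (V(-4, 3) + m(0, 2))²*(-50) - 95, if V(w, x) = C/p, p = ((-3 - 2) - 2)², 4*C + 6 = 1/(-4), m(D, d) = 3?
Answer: -164569385/307328 ≈ -535.48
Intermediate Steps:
C = -25/16 (C = -3/2 + (¼)/(-4) = -3/2 + (¼)*(-¼) = -3/2 - 1/16 = -25/16 ≈ -1.5625)
p = 49 (p = (-5 - 2)² = (-7)² = 49)
V(w, x) = -25/784 (V(w, x) = -25/16/49 = -25/16*1/49 = -25/784)
(V(-4, 3) + m(0, 2))²*(-50) - 95 = (-25/784 + 3)²*(-50) - 95 = (2327/784)²*(-50) - 95 = (5414929/614656)*(-50) - 95 = -135373225/307328 - 95 = -164569385/307328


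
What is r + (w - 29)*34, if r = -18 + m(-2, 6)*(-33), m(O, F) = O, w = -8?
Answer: -1210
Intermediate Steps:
r = 48 (r = -18 - 2*(-33) = -18 + 66 = 48)
r + (w - 29)*34 = 48 + (-8 - 29)*34 = 48 - 37*34 = 48 - 1258 = -1210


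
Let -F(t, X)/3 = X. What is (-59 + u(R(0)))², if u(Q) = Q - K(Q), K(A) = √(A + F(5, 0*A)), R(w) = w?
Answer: 3481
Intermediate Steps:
F(t, X) = -3*X
K(A) = √A (K(A) = √(A - 0*A) = √(A - 3*0) = √(A + 0) = √A)
u(Q) = Q - √Q
(-59 + u(R(0)))² = (-59 + (0 - √0))² = (-59 + (0 - 1*0))² = (-59 + (0 + 0))² = (-59 + 0)² = (-59)² = 3481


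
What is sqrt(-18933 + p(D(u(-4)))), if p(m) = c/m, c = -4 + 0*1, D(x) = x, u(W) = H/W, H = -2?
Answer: I*sqrt(18941) ≈ 137.63*I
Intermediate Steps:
u(W) = -2/W
c = -4 (c = -4 + 0 = -4)
p(m) = -4/m
sqrt(-18933 + p(D(u(-4)))) = sqrt(-18933 - 4/((-2/(-4)))) = sqrt(-18933 - 4/((-2*(-1/4)))) = sqrt(-18933 - 4/1/2) = sqrt(-18933 - 4*2) = sqrt(-18933 - 8) = sqrt(-18941) = I*sqrt(18941)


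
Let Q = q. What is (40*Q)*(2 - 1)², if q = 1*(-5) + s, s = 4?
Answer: -40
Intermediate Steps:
q = -1 (q = 1*(-5) + 4 = -5 + 4 = -1)
Q = -1
(40*Q)*(2 - 1)² = (40*(-1))*(2 - 1)² = -40*1² = -40*1 = -40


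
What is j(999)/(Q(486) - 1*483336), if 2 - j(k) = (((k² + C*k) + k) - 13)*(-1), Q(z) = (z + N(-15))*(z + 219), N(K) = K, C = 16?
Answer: -1014973/151281 ≈ -6.7092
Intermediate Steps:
Q(z) = (-15 + z)*(219 + z) (Q(z) = (z - 15)*(z + 219) = (-15 + z)*(219 + z))
j(k) = -11 + k² + 17*k (j(k) = 2 - (((k² + 16*k) + k) - 13)*(-1) = 2 - ((k² + 17*k) - 13)*(-1) = 2 - (-13 + k² + 17*k)*(-1) = 2 - (13 - k² - 17*k) = 2 + (-13 + k² + 17*k) = -11 + k² + 17*k)
j(999)/(Q(486) - 1*483336) = (-11 + 999² + 17*999)/((-3285 + 486² + 204*486) - 1*483336) = (-11 + 998001 + 16983)/((-3285 + 236196 + 99144) - 483336) = 1014973/(332055 - 483336) = 1014973/(-151281) = 1014973*(-1/151281) = -1014973/151281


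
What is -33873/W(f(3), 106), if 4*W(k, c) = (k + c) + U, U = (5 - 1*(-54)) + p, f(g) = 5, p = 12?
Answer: -9678/13 ≈ -744.46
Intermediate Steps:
U = 71 (U = (5 - 1*(-54)) + 12 = (5 + 54) + 12 = 59 + 12 = 71)
W(k, c) = 71/4 + c/4 + k/4 (W(k, c) = ((k + c) + 71)/4 = ((c + k) + 71)/4 = (71 + c + k)/4 = 71/4 + c/4 + k/4)
-33873/W(f(3), 106) = -33873/(71/4 + (¼)*106 + (¼)*5) = -33873/(71/4 + 53/2 + 5/4) = -33873/91/2 = -33873*2/91 = -9678/13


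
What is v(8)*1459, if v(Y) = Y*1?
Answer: 11672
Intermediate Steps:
v(Y) = Y
v(8)*1459 = 8*1459 = 11672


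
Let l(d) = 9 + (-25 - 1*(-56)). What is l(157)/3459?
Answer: 40/3459 ≈ 0.011564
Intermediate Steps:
l(d) = 40 (l(d) = 9 + (-25 + 56) = 9 + 31 = 40)
l(157)/3459 = 40/3459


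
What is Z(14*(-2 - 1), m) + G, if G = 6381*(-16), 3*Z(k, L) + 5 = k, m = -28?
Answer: -306335/3 ≈ -1.0211e+5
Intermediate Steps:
Z(k, L) = -5/3 + k/3
G = -102096
Z(14*(-2 - 1), m) + G = (-5/3 + (14*(-2 - 1))/3) - 102096 = (-5/3 + (14*(-3))/3) - 102096 = (-5/3 + (⅓)*(-42)) - 102096 = (-5/3 - 14) - 102096 = -47/3 - 102096 = -306335/3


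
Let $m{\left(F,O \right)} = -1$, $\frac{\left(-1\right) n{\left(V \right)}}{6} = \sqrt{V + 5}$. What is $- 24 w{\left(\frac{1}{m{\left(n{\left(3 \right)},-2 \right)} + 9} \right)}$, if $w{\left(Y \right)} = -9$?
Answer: $216$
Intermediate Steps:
$n{\left(V \right)} = - 6 \sqrt{5 + V}$ ($n{\left(V \right)} = - 6 \sqrt{V + 5} = - 6 \sqrt{5 + V}$)
$- 24 w{\left(\frac{1}{m{\left(n{\left(3 \right)},-2 \right)} + 9} \right)} = \left(-24\right) \left(-9\right) = 216$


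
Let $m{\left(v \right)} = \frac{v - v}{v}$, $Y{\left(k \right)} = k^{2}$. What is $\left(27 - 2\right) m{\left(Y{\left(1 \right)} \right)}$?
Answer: $0$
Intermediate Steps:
$m{\left(v \right)} = 0$ ($m{\left(v \right)} = \frac{0}{v} = 0$)
$\left(27 - 2\right) m{\left(Y{\left(1 \right)} \right)} = \left(27 - 2\right) 0 = 25 \cdot 0 = 0$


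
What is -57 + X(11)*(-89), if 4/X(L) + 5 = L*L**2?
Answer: -37969/663 ≈ -57.268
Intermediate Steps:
X(L) = 4/(-5 + L**3) (X(L) = 4/(-5 + L*L**2) = 4/(-5 + L**3))
-57 + X(11)*(-89) = -57 + (4/(-5 + 11**3))*(-89) = -57 + (4/(-5 + 1331))*(-89) = -57 + (4/1326)*(-89) = -57 + (4*(1/1326))*(-89) = -57 + (2/663)*(-89) = -57 - 178/663 = -37969/663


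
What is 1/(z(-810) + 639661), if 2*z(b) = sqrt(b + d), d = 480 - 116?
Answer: 1279322/818332390065 - I*sqrt(446)/818332390065 ≈ 1.5633e-6 - 2.5807e-11*I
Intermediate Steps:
d = 364
z(b) = sqrt(364 + b)/2 (z(b) = sqrt(b + 364)/2 = sqrt(364 + b)/2)
1/(z(-810) + 639661) = 1/(sqrt(364 - 810)/2 + 639661) = 1/(sqrt(-446)/2 + 639661) = 1/((I*sqrt(446))/2 + 639661) = 1/(I*sqrt(446)/2 + 639661) = 1/(639661 + I*sqrt(446)/2)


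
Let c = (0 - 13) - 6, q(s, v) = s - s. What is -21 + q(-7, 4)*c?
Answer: -21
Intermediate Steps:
q(s, v) = 0
c = -19 (c = -13 - 6 = -19)
-21 + q(-7, 4)*c = -21 + 0*(-19) = -21 + 0 = -21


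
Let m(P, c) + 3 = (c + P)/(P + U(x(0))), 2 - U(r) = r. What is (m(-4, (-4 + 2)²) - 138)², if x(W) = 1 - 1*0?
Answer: 19881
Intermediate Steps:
x(W) = 1 (x(W) = 1 + 0 = 1)
U(r) = 2 - r
m(P, c) = -3 + (P + c)/(1 + P) (m(P, c) = -3 + (c + P)/(P + (2 - 1*1)) = -3 + (P + c)/(P + (2 - 1)) = -3 + (P + c)/(P + 1) = -3 + (P + c)/(1 + P))
(m(-4, (-4 + 2)²) - 138)² = ((-3 + (-4 + 2)² - 2*(-4))/(1 - 4) - 138)² = ((-3 + (-2)² + 8)/(-3) - 138)² = (-(-3 + 4 + 8)/3 - 138)² = (-⅓*9 - 138)² = (-3 - 138)² = (-141)² = 19881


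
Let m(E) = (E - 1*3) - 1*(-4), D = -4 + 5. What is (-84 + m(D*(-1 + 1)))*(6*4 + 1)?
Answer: -2075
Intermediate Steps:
D = 1
m(E) = 1 + E (m(E) = (E - 3) + 4 = (-3 + E) + 4 = 1 + E)
(-84 + m(D*(-1 + 1)))*(6*4 + 1) = (-84 + (1 + 1*(-1 + 1)))*(6*4 + 1) = (-84 + (1 + 1*0))*(24 + 1) = (-84 + (1 + 0))*25 = (-84 + 1)*25 = -83*25 = -2075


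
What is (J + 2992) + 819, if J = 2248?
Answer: 6059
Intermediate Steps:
(J + 2992) + 819 = (2248 + 2992) + 819 = 5240 + 819 = 6059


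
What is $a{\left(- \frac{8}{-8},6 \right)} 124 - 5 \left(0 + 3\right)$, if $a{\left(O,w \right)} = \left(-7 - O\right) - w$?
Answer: $-1751$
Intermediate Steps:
$a{\left(O,w \right)} = -7 - O - w$
$a{\left(- \frac{8}{-8},6 \right)} 124 - 5 \left(0 + 3\right) = \left(-7 - - \frac{8}{-8} - 6\right) 124 - 5 \left(0 + 3\right) = \left(-7 - \left(-8\right) \left(- \frac{1}{8}\right) - 6\right) 124 - 15 = \left(-7 - 1 - 6\right) 124 - 15 = \left(-14\right) 124 - 15 = -1736 - 15 = -1751$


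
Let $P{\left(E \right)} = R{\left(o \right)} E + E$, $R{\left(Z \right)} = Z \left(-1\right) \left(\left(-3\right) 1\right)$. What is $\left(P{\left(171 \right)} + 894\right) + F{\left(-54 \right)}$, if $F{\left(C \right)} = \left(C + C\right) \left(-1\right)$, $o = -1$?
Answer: $660$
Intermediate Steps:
$F{\left(C \right)} = - 2 C$ ($F{\left(C \right)} = 2 C \left(-1\right) = - 2 C$)
$R{\left(Z \right)} = 3 Z$ ($R{\left(Z \right)} = - Z \left(-3\right) = 3 Z$)
$P{\left(E \right)} = - 2 E$ ($P{\left(E \right)} = 3 \left(-1\right) E + E = - 3 E + E = - 2 E$)
$\left(P{\left(171 \right)} + 894\right) + F{\left(-54 \right)} = \left(\left(-2\right) 171 + 894\right) - -108 = \left(-342 + 894\right) + 108 = 552 + 108 = 660$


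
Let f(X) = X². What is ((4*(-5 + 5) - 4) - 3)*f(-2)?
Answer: -28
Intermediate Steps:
((4*(-5 + 5) - 4) - 3)*f(-2) = ((4*(-5 + 5) - 4) - 3)*(-2)² = ((4*0 - 4) - 3)*4 = ((0 - 4) - 3)*4 = (-4 - 3)*4 = -7*4 = -28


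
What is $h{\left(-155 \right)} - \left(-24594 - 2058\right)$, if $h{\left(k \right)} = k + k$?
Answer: $26342$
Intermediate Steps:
$h{\left(k \right)} = 2 k$
$h{\left(-155 \right)} - \left(-24594 - 2058\right) = 2 \left(-155\right) - \left(-24594 - 2058\right) = -310 - -26652 = -310 + 26652 = 26342$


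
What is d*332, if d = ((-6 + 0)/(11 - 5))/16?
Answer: -83/4 ≈ -20.750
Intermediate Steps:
d = -1/16 (d = -6/6*(1/16) = -6*⅙*(1/16) = -1*1/16 = -1/16 ≈ -0.062500)
d*332 = -1/16*332 = -83/4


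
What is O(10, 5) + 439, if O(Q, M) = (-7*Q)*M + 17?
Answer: 106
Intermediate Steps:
O(Q, M) = 17 - 7*M*Q (O(Q, M) = -7*M*Q + 17 = 17 - 7*M*Q)
O(10, 5) + 439 = (17 - 7*5*10) + 439 = (17 - 350) + 439 = -333 + 439 = 106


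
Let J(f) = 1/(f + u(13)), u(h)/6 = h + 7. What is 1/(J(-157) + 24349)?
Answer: 37/900912 ≈ 4.1069e-5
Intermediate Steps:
u(h) = 42 + 6*h (u(h) = 6*(h + 7) = 6*(7 + h) = 42 + 6*h)
J(f) = 1/(120 + f) (J(f) = 1/(f + (42 + 6*13)) = 1/(f + (42 + 78)) = 1/(f + 120) = 1/(120 + f))
1/(J(-157) + 24349) = 1/(1/(120 - 157) + 24349) = 1/(1/(-37) + 24349) = 1/(-1/37 + 24349) = 1/(900912/37) = 37/900912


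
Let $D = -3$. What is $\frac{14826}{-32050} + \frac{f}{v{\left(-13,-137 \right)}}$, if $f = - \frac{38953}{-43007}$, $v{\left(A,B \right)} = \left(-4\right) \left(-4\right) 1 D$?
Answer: $- \frac{15927144593}{33080984400} \approx -0.48146$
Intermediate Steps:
$v{\left(A,B \right)} = -48$ ($v{\left(A,B \right)} = \left(-4\right) \left(-4\right) 1 \left(-3\right) = 16 \cdot 1 \left(-3\right) = 16 \left(-3\right) = -48$)
$f = \frac{38953}{43007}$ ($f = \left(-38953\right) \left(- \frac{1}{43007}\right) = \frac{38953}{43007} \approx 0.90574$)
$\frac{14826}{-32050} + \frac{f}{v{\left(-13,-137 \right)}} = \frac{14826}{-32050} + \frac{38953}{43007 \left(-48\right)} = 14826 \left(- \frac{1}{32050}\right) + \frac{38953}{43007} \left(- \frac{1}{48}\right) = - \frac{7413}{16025} - \frac{38953}{2064336} = - \frac{15927144593}{33080984400}$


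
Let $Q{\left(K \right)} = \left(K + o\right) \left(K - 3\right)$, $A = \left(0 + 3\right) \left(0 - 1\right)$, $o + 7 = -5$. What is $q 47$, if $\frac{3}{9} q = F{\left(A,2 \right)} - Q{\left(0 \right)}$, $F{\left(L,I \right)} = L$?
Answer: $-5499$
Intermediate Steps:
$o = -12$ ($o = -7 - 5 = -12$)
$A = -3$ ($A = 3 \left(-1\right) = -3$)
$Q{\left(K \right)} = \left(-12 + K\right) \left(-3 + K\right)$ ($Q{\left(K \right)} = \left(K - 12\right) \left(K - 3\right) = \left(-12 + K\right) \left(-3 + K\right)$)
$q = -117$ ($q = 3 \left(-3 - \left(36 + 0^{2} - 0\right)\right) = 3 \left(-3 - \left(36 + 0 + 0\right)\right) = 3 \left(-3 - 36\right) = 3 \left(-39\right) = -117$)
$q 47 = \left(-117\right) 47 = -5499$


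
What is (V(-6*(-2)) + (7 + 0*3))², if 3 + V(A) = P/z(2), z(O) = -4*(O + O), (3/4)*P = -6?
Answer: 81/4 ≈ 20.250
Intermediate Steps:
P = -8 (P = (4/3)*(-6) = -8)
z(O) = -8*O
V(A) = -5/2 (V(A) = -3 - 8/((-8*2)) = -3 - 8/(-16) = -3 - 8*(-1/16) = -3 + ½ = -5/2)
(V(-6*(-2)) + (7 + 0*3))² = (-5/2 + (7 + 0*3))² = (-5/2 + (7 + 0))² = (-5/2 + 7)² = (9/2)² = 81/4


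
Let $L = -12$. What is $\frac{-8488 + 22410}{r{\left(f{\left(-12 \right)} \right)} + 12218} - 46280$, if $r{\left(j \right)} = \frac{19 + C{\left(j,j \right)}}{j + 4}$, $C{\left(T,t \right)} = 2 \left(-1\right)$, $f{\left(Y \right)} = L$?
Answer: $- \frac{4522694184}{97727} \approx -46279.0$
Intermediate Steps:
$f{\left(Y \right)} = -12$
$C{\left(T,t \right)} = -2$
$r{\left(j \right)} = \frac{17}{4 + j}$ ($r{\left(j \right)} = \frac{19 - 2}{j + 4} = \frac{17}{4 + j}$)
$\frac{-8488 + 22410}{r{\left(f{\left(-12 \right)} \right)} + 12218} - 46280 = \frac{-8488 + 22410}{\frac{17}{4 - 12} + 12218} - 46280 = \frac{13922}{\frac{17}{-8} + 12218} - 46280 = \frac{13922}{17 \left(- \frac{1}{8}\right) + 12218} - 46280 = \frac{13922}{- \frac{17}{8} + 12218} - 46280 = \frac{13922}{\frac{97727}{8}} - 46280 = 13922 \cdot \frac{8}{97727} - 46280 = \frac{111376}{97727} - 46280 = - \frac{4522694184}{97727}$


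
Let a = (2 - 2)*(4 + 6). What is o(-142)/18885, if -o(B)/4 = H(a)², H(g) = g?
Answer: 0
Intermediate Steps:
a = 0 (a = 0*10 = 0)
o(B) = 0 (o(B) = -4*0² = -4*0 = 0)
o(-142)/18885 = 0/18885 = 0*(1/18885) = 0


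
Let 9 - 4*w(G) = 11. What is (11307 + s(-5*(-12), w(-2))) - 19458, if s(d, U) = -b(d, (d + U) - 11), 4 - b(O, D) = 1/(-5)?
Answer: -40776/5 ≈ -8155.2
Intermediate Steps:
w(G) = -½ (w(G) = 9/4 - ¼*11 = 9/4 - 11/4 = -½)
b(O, D) = 21/5 (b(O, D) = 4 - 1/(-5) = 4 - 1*(-⅕) = 4 + ⅕ = 21/5)
s(d, U) = -21/5 (s(d, U) = -1*21/5 = -21/5)
(11307 + s(-5*(-12), w(-2))) - 19458 = (11307 - 21/5) - 19458 = 56514/5 - 19458 = -40776/5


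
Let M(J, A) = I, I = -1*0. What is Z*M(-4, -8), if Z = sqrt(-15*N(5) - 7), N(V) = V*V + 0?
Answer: 0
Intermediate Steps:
N(V) = V**2 (N(V) = V**2 + 0 = V**2)
Z = I*sqrt(382) (Z = sqrt(-15*5**2 - 7) = sqrt(-15*25 - 7) = sqrt(-375 - 7) = sqrt(-382) = I*sqrt(382) ≈ 19.545*I)
I = 0
M(J, A) = 0
Z*M(-4, -8) = (I*sqrt(382))*0 = 0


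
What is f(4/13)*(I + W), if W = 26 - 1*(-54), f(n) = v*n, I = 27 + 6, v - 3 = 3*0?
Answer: 1356/13 ≈ 104.31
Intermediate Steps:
v = 3 (v = 3 + 3*0 = 3 + 0 = 3)
I = 33
f(n) = 3*n
W = 80 (W = 26 + 54 = 80)
f(4/13)*(I + W) = (3*(4/13))*(33 + 80) = (3*(4*(1/13)))*113 = (3*(4/13))*113 = (12/13)*113 = 1356/13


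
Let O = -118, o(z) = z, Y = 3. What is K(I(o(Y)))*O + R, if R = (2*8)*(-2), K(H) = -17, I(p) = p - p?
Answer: 1974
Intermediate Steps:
I(p) = 0
R = -32 (R = 16*(-2) = -32)
K(I(o(Y)))*O + R = -17*(-118) - 32 = 2006 - 32 = 1974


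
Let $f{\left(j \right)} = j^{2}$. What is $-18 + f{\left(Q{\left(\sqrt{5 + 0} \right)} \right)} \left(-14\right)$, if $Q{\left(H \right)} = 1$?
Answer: $-32$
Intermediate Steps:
$-18 + f{\left(Q{\left(\sqrt{5 + 0} \right)} \right)} \left(-14\right) = -18 + 1^{2} \left(-14\right) = -18 + 1 \left(-14\right) = -18 - 14 = -32$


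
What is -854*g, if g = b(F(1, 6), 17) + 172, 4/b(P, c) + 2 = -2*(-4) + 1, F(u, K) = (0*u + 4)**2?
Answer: -147376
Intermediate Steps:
F(u, K) = 16 (F(u, K) = (0 + 4)**2 = 4**2 = 16)
b(P, c) = 4/7 (b(P, c) = 4/(-2 + (-2*(-4) + 1)) = 4/(-2 + (8 + 1)) = 4/(-2 + 9) = 4/7)
g = 1208/7 (g = 4/7 + 172 = 1208/7 ≈ 172.57)
-854*g = -854*1208/7 = -147376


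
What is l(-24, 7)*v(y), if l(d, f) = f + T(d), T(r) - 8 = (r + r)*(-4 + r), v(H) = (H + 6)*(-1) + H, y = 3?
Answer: -8154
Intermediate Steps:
v(H) = -6 (v(H) = (6 + H)*(-1) + H = (-6 - H) + H = -6)
T(r) = 8 + 2*r*(-4 + r) (T(r) = 8 + (r + r)*(-4 + r) = 8 + (2*r)*(-4 + r) = 8 + 2*r*(-4 + r))
l(d, f) = 8 + f - 8*d + 2*d² (l(d, f) = f + (8 - 8*d + 2*d²) = 8 + f - 8*d + 2*d²)
l(-24, 7)*v(y) = (8 + 7 - 8*(-24) + 2*(-24)²)*(-6) = (8 + 7 + 192 + 2*576)*(-6) = (8 + 7 + 192 + 1152)*(-6) = 1359*(-6) = -8154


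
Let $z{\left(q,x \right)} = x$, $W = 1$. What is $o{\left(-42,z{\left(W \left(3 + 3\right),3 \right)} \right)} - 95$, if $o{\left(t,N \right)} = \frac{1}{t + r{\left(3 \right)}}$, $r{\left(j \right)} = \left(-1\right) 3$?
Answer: $- \frac{4276}{45} \approx -95.022$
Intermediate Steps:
$r{\left(j \right)} = -3$
$o{\left(t,N \right)} = \frac{1}{-3 + t}$ ($o{\left(t,N \right)} = \frac{1}{t - 3} = \frac{1}{-3 + t}$)
$o{\left(-42,z{\left(W \left(3 + 3\right),3 \right)} \right)} - 95 = \frac{1}{-3 - 42} - 95 = \frac{1}{-45} - 95 = - \frac{1}{45} - 95 = - \frac{4276}{45}$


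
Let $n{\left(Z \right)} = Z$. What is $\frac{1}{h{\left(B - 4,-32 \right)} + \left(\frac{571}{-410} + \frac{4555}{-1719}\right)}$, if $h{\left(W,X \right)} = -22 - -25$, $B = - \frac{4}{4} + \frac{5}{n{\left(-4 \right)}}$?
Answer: $- \frac{704790}{734729} \approx -0.95925$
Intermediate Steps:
$B = - \frac{9}{4}$ ($B = - \frac{4}{4} + \frac{5}{-4} = \left(-4\right) \frac{1}{4} + 5 \left(- \frac{1}{4}\right) = -1 - \frac{5}{4} = - \frac{9}{4} \approx -2.25$)
$h{\left(W,X \right)} = 3$ ($h{\left(W,X \right)} = -22 + 25 = 3$)
$\frac{1}{h{\left(B - 4,-32 \right)} + \left(\frac{571}{-410} + \frac{4555}{-1719}\right)} = \frac{1}{3 + \left(\frac{571}{-410} + \frac{4555}{-1719}\right)} = \frac{1}{3 + \left(571 \left(- \frac{1}{410}\right) + 4555 \left(- \frac{1}{1719}\right)\right)} = \frac{1}{3 - \frac{2849099}{704790}} = \frac{1}{- \frac{734729}{704790}} = - \frac{704790}{734729}$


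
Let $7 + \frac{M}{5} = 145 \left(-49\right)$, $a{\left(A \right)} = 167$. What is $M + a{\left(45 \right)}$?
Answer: $-35393$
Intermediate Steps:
$M = -35560$ ($M = -35 + 5 \cdot 145 \left(-49\right) = -35 + 5 \left(-7105\right) = -35 - 35525 = -35560$)
$M + a{\left(45 \right)} = -35560 + 167 = -35393$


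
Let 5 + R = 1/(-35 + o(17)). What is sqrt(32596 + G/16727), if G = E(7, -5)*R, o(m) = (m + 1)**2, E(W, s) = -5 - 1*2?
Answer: 6*sqrt(73214279489822)/284359 ≈ 180.54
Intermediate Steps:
E(W, s) = -7 (E(W, s) = -5 - 2 = -7)
o(m) = (1 + m)**2
R = -1444/289 (R = -5 + 1/(-35 + (1 + 17)**2) = -5 + 1/(-35 + 18**2) = -5 + 1/(-35 + 324) = -5 + 1/289 = -1444/289 ≈ -4.9965)
G = 10108/289 (G = -7*(-1444/289) = 10108/289 ≈ 34.976)
sqrt(32596 + G/16727) = sqrt(32596 + (10108/289)/16727) = sqrt(32596 + (10108/289)*(1/16727)) = sqrt(32596 + 10108/4834103) = sqrt(157572431496/4834103) = 6*sqrt(73214279489822)/284359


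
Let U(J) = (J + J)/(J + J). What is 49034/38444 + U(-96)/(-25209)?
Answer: 618029831/484567398 ≈ 1.2754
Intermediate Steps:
U(J) = 1 (U(J) = (2*J)/((2*J)) = (2*J)*(1/(2*J)) = 1)
49034/38444 + U(-96)/(-25209) = 49034/38444 + 1/(-25209) = 49034*(1/38444) + 1*(-1/25209) = 24517/19222 - 1/25209 = 618029831/484567398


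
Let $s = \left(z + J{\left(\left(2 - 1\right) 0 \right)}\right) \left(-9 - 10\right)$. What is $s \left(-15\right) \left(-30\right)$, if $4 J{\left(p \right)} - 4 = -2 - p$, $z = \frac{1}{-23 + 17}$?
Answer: $-2850$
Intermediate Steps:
$z = - \frac{1}{6}$ ($z = \frac{1}{-6} = - \frac{1}{6} \approx -0.16667$)
$J{\left(p \right)} = \frac{1}{2} - \frac{p}{4}$ ($J{\left(p \right)} = 1 + \frac{-2 - p}{4} = 1 - \left(\frac{1}{2} + \frac{p}{4}\right) = \frac{1}{2} - \frac{p}{4}$)
$s = - \frac{19}{3}$ ($s = \left(- \frac{1}{6} + \left(\frac{1}{2} - \frac{\left(2 - 1\right) 0}{4}\right)\right) \left(-9 - 10\right) = \left(- \frac{1}{6} + \left(\frac{1}{2} - \frac{1 \cdot 0}{4}\right)\right) \left(-19\right) = \left(- \frac{1}{6} + \left(\frac{1}{2} - 0\right)\right) \left(-19\right) = \left(- \frac{1}{6} + \left(\frac{1}{2} + 0\right)\right) \left(-19\right) = \left(- \frac{1}{6} + \frac{1}{2}\right) \left(-19\right) = \frac{1}{3} \left(-19\right) = - \frac{19}{3} \approx -6.3333$)
$s \left(-15\right) \left(-30\right) = \left(- \frac{19}{3}\right) \left(-15\right) \left(-30\right) = 95 \left(-30\right) = -2850$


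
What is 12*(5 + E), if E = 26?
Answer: 372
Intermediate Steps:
12*(5 + E) = 12*(5 + 26) = 12*31 = 372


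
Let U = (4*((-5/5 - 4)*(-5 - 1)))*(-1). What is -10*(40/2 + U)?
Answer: 1000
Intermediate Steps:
U = -120 (U = (4*((-5*⅕ - 4)*(-6)))*(-1) = (4*((-1 - 4)*(-6)))*(-1) = (4*(-5*(-6)))*(-1) = (4*30)*(-1) = 120*(-1) = -120)
-10*(40/2 + U) = -10*(40/2 - 120) = -10*(40*(½) - 120) = -10*(20 - 120) = -10*(-100) = 1000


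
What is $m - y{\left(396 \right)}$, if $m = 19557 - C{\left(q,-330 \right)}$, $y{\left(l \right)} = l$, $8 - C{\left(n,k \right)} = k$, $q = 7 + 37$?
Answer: $18823$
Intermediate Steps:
$q = 44$
$C{\left(n,k \right)} = 8 - k$
$m = 19219$ ($m = 19557 - \left(8 - -330\right) = 19557 - \left(8 + 330\right) = 19557 - 338 = 19219$)
$m - y{\left(396 \right)} = 19219 - 396 = 18823$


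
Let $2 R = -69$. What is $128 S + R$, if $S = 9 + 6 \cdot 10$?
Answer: $\frac{17595}{2} \approx 8797.5$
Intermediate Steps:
$R = - \frac{69}{2}$ ($R = \frac{1}{2} \left(-69\right) = - \frac{69}{2} \approx -34.5$)
$S = 69$ ($S = 9 + 60 = 69$)
$128 S + R = 128 \cdot 69 - \frac{69}{2} = 8832 - \frac{69}{2} = \frac{17595}{2}$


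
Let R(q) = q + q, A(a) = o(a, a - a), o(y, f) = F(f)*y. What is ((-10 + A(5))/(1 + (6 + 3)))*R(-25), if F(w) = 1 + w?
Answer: 25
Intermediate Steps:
o(y, f) = y*(1 + f) (o(y, f) = (1 + f)*y = y*(1 + f))
A(a) = a (A(a) = a*(1 + (a - a)) = a*(1 + 0) = a*1 = a)
R(q) = 2*q
((-10 + A(5))/(1 + (6 + 3)))*R(-25) = ((-10 + 5)/(1 + (6 + 3)))*(2*(-25)) = -5/(1 + 9)*(-50) = -5/10*(-50) = -5*⅒*(-50) = -½*(-50) = 25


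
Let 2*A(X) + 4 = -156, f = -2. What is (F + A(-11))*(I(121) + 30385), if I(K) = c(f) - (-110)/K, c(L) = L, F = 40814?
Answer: 13614239682/11 ≈ 1.2377e+9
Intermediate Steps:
A(X) = -80 (A(X) = -2 + (½)*(-156) = -2 - 78 = -80)
I(K) = -2 + 110/K (I(K) = -2 - (-110)/K = -2 + 110/K)
(F + A(-11))*(I(121) + 30385) = (40814 - 80)*((-2 + 110/121) + 30385) = 40734*((-2 + 110*(1/121)) + 30385) = 40734*((-2 + 10/11) + 30385) = 40734*(-12/11 + 30385) = 40734*(334223/11) = 13614239682/11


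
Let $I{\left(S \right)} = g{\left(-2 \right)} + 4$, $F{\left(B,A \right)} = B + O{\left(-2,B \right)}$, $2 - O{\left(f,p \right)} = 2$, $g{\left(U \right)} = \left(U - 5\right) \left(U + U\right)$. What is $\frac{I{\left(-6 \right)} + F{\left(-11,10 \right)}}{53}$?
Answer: $\frac{21}{53} \approx 0.39623$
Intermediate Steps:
$g{\left(U \right)} = 2 U \left(-5 + U\right)$ ($g{\left(U \right)} = \left(-5 + U\right) 2 U = 2 U \left(-5 + U\right)$)
$O{\left(f,p \right)} = 0$ ($O{\left(f,p \right)} = 2 - 2 = 0$)
$F{\left(B,A \right)} = B$ ($F{\left(B,A \right)} = B + 0 = B$)
$I{\left(S \right)} = 32$ ($I{\left(S \right)} = 2 \left(-2\right) \left(-5 - 2\right) + 4 = 2 \left(-2\right) \left(-7\right) + 4 = 28 + 4 = 32$)
$\frac{I{\left(-6 \right)} + F{\left(-11,10 \right)}}{53} = \frac{32 - 11}{53} = 21 \cdot \frac{1}{53} = \frac{21}{53}$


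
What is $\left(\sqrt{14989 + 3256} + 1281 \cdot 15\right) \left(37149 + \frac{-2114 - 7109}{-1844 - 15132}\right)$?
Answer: $\frac{12117952182105}{16976} + \frac{630650647 \sqrt{18245}}{16976} \approx 7.1885 \cdot 10^{8}$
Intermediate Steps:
$\left(\sqrt{14989 + 3256} + 1281 \cdot 15\right) \left(37149 + \frac{-2114 - 7109}{-1844 - 15132}\right) = \left(\sqrt{18245} + 19215\right) \left(37149 - \frac{9223}{-16976}\right) = \left(19215 + \sqrt{18245}\right) \left(37149 - - \frac{9223}{16976}\right) = \left(19215 + \sqrt{18245}\right) \left(37149 + \frac{9223}{16976}\right) = \left(19215 + \sqrt{18245}\right) \frac{630650647}{16976} = \frac{12117952182105}{16976} + \frac{630650647 \sqrt{18245}}{16976}$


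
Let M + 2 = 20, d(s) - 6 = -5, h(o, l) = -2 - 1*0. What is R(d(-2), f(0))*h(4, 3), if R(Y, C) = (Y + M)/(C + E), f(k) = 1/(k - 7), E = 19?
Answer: -133/66 ≈ -2.0152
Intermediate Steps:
h(o, l) = -2 (h(o, l) = -2 + 0 = -2)
d(s) = 1 (d(s) = 6 - 5 = 1)
f(k) = 1/(-7 + k)
M = 18 (M = -2 + 20 = 18)
R(Y, C) = (18 + Y)/(19 + C) (R(Y, C) = (Y + 18)/(C + 19) = (18 + Y)/(19 + C))
R(d(-2), f(0))*h(4, 3) = ((18 + 1)/(19 + 1/(-7 + 0)))*(-2) = (19/(19 + 1/(-7)))*(-2) = (19/(19 - ⅐))*(-2) = (19/(132/7))*(-2) = ((7/132)*19)*(-2) = (133/132)*(-2) = -133/66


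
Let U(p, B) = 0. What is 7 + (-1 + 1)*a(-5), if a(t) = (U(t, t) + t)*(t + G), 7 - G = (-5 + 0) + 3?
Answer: 7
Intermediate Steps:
G = 9 (G = 7 - ((-5 + 0) + 3) = 7 - (-5 + 3) = 7 - 1*(-2) = 7 + 2 = 9)
a(t) = t*(9 + t) (a(t) = (0 + t)*(t + 9) = t*(9 + t))
7 + (-1 + 1)*a(-5) = 7 + (-1 + 1)*(-5*(9 - 5)) = 7 + 0*(-5*4) = 7 + 0*(-20) = 7 + 0 = 7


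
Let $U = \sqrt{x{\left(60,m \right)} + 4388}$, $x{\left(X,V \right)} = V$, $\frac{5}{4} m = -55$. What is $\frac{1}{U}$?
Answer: $\frac{\sqrt{1086}}{2172} \approx 0.015172$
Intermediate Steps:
$m = -44$ ($m = \frac{4}{5} \left(-55\right) = -44$)
$U = 2 \sqrt{1086}$ ($U = \sqrt{-44 + 4388} = \sqrt{4344} = 2 \sqrt{1086} \approx 65.909$)
$\frac{1}{U} = \frac{1}{2 \sqrt{1086}} = \frac{\sqrt{1086}}{2172}$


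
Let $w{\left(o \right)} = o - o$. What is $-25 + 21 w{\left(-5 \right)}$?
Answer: $-25$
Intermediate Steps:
$w{\left(o \right)} = 0$
$-25 + 21 w{\left(-5 \right)} = -25 + 21 \cdot 0 = -25 + 0 = -25$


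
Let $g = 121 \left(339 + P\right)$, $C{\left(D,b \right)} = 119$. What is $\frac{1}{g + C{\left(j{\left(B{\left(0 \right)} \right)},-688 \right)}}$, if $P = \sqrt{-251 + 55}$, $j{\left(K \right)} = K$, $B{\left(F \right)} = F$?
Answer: $\frac{20569}{847602340} - \frac{847 i}{847602340} \approx 2.4267 \cdot 10^{-5} - 9.9929 \cdot 10^{-7} i$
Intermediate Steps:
$P = 14 i$ ($P = \sqrt{-196} = 14 i \approx 14.0 i$)
$g = 41019 + 1694 i$ ($g = 121 \left(339 + 14 i\right) = 41019 + 1694 i \approx 41019.0 + 1694.0 i$)
$\frac{1}{g + C{\left(j{\left(B{\left(0 \right)} \right)},-688 \right)}} = \frac{1}{\left(41019 + 1694 i\right) + 119} = \frac{1}{41138 + 1694 i} = \frac{41138 - 1694 i}{1695204680}$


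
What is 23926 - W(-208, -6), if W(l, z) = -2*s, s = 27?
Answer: 23980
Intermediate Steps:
W(l, z) = -54 (W(l, z) = -2*27 = -54)
23926 - W(-208, -6) = 23926 - 1*(-54) = 23926 + 54 = 23980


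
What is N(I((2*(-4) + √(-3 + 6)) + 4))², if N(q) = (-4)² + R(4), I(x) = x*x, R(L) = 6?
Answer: 484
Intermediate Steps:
I(x) = x²
N(q) = 22 (N(q) = (-4)² + 6 = 16 + 6 = 22)
N(I((2*(-4) + √(-3 + 6)) + 4))² = 22² = 484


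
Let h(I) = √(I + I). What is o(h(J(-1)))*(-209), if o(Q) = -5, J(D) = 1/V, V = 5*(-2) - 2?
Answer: 1045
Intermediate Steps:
V = -12 (V = -10 - 2 = -12)
J(D) = -1/12 (J(D) = 1/(-12) = -1/12)
h(I) = √2*√I (h(I) = √(2*I) = √2*√I)
o(h(J(-1)))*(-209) = -5*(-209) = 1045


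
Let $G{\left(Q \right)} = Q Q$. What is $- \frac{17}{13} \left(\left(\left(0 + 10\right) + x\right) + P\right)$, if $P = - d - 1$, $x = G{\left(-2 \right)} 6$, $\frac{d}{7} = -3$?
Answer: $- \frac{918}{13} \approx -70.615$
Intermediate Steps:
$d = -21$ ($d = 7 \left(-3\right) = -21$)
$G{\left(Q \right)} = Q^{2}$
$x = 24$ ($x = \left(-2\right)^{2} \cdot 6 = 4 \cdot 6 = 24$)
$P = 20$ ($P = \left(-1\right) \left(-21\right) - 1 = 21 - 1 = 20$)
$- \frac{17}{13} \left(\left(\left(0 + 10\right) + x\right) + P\right) = - \frac{17}{13} \left(\left(\left(0 + 10\right) + 24\right) + 20\right) = \left(-17\right) \frac{1}{13} \left(\left(10 + 24\right) + 20\right) = - \frac{17 \left(34 + 20\right)}{13} = \left(- \frac{17}{13}\right) 54 = - \frac{918}{13}$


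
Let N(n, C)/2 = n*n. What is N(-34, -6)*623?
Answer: 1440376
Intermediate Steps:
N(n, C) = 2*n² (N(n, C) = 2*(n*n) = 2*n²)
N(-34, -6)*623 = (2*(-34)²)*623 = (2*1156)*623 = 2312*623 = 1440376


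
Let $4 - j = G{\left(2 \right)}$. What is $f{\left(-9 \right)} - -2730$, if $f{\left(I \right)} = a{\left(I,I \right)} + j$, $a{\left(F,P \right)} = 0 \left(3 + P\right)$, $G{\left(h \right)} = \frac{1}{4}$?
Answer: $\frac{10935}{4} \approx 2733.8$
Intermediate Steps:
$G{\left(h \right)} = \frac{1}{4}$
$a{\left(F,P \right)} = 0$
$j = \frac{15}{4}$ ($j = 4 - \frac{1}{4} = \frac{15}{4} \approx 3.75$)
$f{\left(I \right)} = \frac{15}{4}$ ($f{\left(I \right)} = 0 + \frac{15}{4} = \frac{15}{4}$)
$f{\left(-9 \right)} - -2730 = \frac{15}{4} - -2730 = \frac{15}{4} + 2730 = \frac{10935}{4}$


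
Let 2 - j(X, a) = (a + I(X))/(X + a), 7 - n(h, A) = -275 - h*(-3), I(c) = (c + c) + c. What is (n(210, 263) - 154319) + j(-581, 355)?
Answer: -17477839/113 ≈ -1.5467e+5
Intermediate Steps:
I(c) = 3*c (I(c) = 2*c + c = 3*c)
n(h, A) = 282 - 3*h (n(h, A) = 7 - (-275 - h*(-3)) = 7 - (-275 - (-3)*h) = 7 - (-275 + 3*h) = 7 + (275 - 3*h) = 282 - 3*h)
j(X, a) = 2 - (a + 3*X)/(X + a)
(n(210, 263) - 154319) + j(-581, 355) = ((282 - 3*210) - 154319) + (355 - 1*(-581))/(-581 + 355) = ((282 - 630) - 154319) + (355 + 581)/(-226) = (-348 - 154319) - 1/226*936 = -154667 - 468/113 = -17477839/113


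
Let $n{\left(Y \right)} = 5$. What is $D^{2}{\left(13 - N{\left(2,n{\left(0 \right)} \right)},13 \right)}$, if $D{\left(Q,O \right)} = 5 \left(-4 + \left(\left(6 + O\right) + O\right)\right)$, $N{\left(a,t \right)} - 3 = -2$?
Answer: $19600$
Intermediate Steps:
$N{\left(a,t \right)} = 1$ ($N{\left(a,t \right)} = 3 - 2 = 1$)
$D{\left(Q,O \right)} = 10 + 10 O$ ($D{\left(Q,O \right)} = 5 \left(-4 + \left(6 + 2 O\right)\right) = 5 \left(2 + 2 O\right) = 10 + 10 O$)
$D^{2}{\left(13 - N{\left(2,n{\left(0 \right)} \right)},13 \right)} = \left(10 + 10 \cdot 13\right)^{2} = \left(10 + 130\right)^{2} = 140^{2} = 19600$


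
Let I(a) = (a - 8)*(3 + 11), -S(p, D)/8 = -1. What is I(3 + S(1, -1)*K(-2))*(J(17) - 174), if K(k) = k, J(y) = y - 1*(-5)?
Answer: 44688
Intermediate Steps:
J(y) = 5 + y (J(y) = y + 5 = 5 + y)
S(p, D) = 8 (S(p, D) = -8*(-1) = 8)
I(a) = -112 + 14*a (I(a) = (-8 + a)*14 = -112 + 14*a)
I(3 + S(1, -1)*K(-2))*(J(17) - 174) = (-112 + 14*(3 + 8*(-2)))*((5 + 17) - 174) = (-112 + 14*(3 - 16))*(22 - 174) = (-112 + 14*(-13))*(-152) = (-112 - 182)*(-152) = -294*(-152) = 44688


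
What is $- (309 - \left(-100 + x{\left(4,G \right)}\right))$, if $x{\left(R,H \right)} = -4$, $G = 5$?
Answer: $-413$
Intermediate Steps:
$- (309 - \left(-100 + x{\left(4,G \right)}\right)) = - (309 + \left(116 - \left(\left(-61 - 4\right) + 77\right)\right)) = - (309 + \left(116 - \left(-65 + 77\right)\right)) = - (309 + \left(116 - 12\right)) = - (309 + 104) = \left(-1\right) 413 = -413$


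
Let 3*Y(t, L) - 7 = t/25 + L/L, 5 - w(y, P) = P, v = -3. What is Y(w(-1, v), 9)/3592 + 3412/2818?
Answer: 57486184/47448075 ≈ 1.2116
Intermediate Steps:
w(y, P) = 5 - P
Y(t, L) = 8/3 + t/75 (Y(t, L) = 7/3 + (t/25 + L/L)/3 = 7/3 + (t*(1/25) + 1)/3 = 7/3 + (t/25 + 1)/3 = 7/3 + (1 + t/25)/3 = 7/3 + (⅓ + t/75) = 8/3 + t/75)
Y(w(-1, v), 9)/3592 + 3412/2818 = (8/3 + (5 - 1*(-3))/75)/3592 + 3412/2818 = (8/3 + (5 + 3)/75)*(1/3592) + 3412*(1/2818) = (8/3 + (1/75)*8)*(1/3592) + 1706/1409 = (8/3 + 8/75)*(1/3592) + 1706/1409 = (208/75)*(1/3592) + 1706/1409 = 26/33675 + 1706/1409 = 57486184/47448075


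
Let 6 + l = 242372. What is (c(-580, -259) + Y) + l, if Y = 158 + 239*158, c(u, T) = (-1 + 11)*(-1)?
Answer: 280276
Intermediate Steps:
l = 242366 (l = -6 + 242372 = 242366)
c(u, T) = -10 (c(u, T) = 10*(-1) = -10)
Y = 37920 (Y = 158 + 37762 = 37920)
(c(-580, -259) + Y) + l = (-10 + 37920) + 242366 = 37910 + 242366 = 280276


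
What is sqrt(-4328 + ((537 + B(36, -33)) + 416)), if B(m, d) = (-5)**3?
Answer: 10*I*sqrt(35) ≈ 59.161*I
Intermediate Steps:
B(m, d) = -125
sqrt(-4328 + ((537 + B(36, -33)) + 416)) = sqrt(-4328 + ((537 - 125) + 416)) = sqrt(-4328 + (412 + 416)) = sqrt(-4328 + 828) = sqrt(-3500) = 10*I*sqrt(35)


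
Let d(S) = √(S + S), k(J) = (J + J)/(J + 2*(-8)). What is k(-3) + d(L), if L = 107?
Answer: 6/19 + √214 ≈ 14.945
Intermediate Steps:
k(J) = 2*J/(-16 + J) (k(J) = (2*J)/(J - 16) = (2*J)/(-16 + J) = 2*J/(-16 + J))
d(S) = √2*√S (d(S) = √(2*S) = √2*√S)
k(-3) + d(L) = 2*(-3)/(-16 - 3) + √2*√107 = 2*(-3)/(-19) + √214 = 2*(-3)*(-1/19) + √214 = 6/19 + √214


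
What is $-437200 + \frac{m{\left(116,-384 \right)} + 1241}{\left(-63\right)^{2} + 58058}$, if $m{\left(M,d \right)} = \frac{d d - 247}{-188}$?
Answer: $- \frac{5098222341101}{11661076} \approx -4.372 \cdot 10^{5}$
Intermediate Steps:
$m{\left(M,d \right)} = \frac{247}{188} - \frac{d^{2}}{188}$ ($m{\left(M,d \right)} = \left(d^{2} - 247\right) \left(- \frac{1}{188}\right) = \left(-247 + d^{2}\right) \left(- \frac{1}{188}\right) = \frac{247}{188} - \frac{d^{2}}{188}$)
$-437200 + \frac{m{\left(116,-384 \right)} + 1241}{\left(-63\right)^{2} + 58058} = -437200 + \frac{\left(\frac{247}{188} - \frac{\left(-384\right)^{2}}{188}\right) + 1241}{\left(-63\right)^{2} + 58058} = -437200 + \frac{\left(\frac{247}{188} - \frac{36864}{47}\right) + 1241}{3969 + 58058} = -437200 + \frac{\left(\frac{247}{188} - \frac{36864}{47}\right) + 1241}{62027} = -437200 + \left(- \frac{147209}{188} + 1241\right) \frac{1}{62027} = -437200 + \frac{86099}{188} \cdot \frac{1}{62027} = -437200 + \frac{86099}{11661076} = - \frac{5098222341101}{11661076}$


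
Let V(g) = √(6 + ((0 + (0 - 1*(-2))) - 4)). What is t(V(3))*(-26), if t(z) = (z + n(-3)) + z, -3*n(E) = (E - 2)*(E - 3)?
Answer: 156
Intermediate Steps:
V(g) = 2 (V(g) = √(6 + ((0 + (0 + 2)) - 4)) = √(6 + ((0 + 2) - 4)) = √(6 + (2 - 4)) = √(6 - 2) = √4 = 2)
n(E) = -(-3 + E)*(-2 + E)/3 (n(E) = -(E - 2)*(E - 3)/3 = -(-2 + E)*(-3 + E)/3 = -(-3 + E)*(-2 + E)/3)
t(z) = -10 + 2*z (t(z) = (z + (-2 - ⅓*(-3)² + (5/3)*(-3))) + z = (z + (-2 - ⅓*9 - 5)) + z = (z + (-2 - 3 - 5)) + z = (z - 10) + z = (-10 + z) + z = -10 + 2*z)
t(V(3))*(-26) = (-10 + 2*2)*(-26) = (-10 + 4)*(-26) = -6*(-26) = 156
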